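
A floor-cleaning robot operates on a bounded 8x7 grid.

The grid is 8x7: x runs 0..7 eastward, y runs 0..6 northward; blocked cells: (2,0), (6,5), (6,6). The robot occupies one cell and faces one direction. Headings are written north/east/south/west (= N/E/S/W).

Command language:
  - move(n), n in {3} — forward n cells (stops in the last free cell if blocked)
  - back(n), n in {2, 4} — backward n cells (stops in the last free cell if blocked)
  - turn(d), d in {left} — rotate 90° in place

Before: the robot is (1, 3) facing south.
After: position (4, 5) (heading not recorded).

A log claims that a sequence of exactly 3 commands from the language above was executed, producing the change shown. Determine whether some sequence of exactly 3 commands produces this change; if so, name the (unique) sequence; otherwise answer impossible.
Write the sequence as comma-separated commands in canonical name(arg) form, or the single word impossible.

key: running move(3) before back(2) would end elsewhere — order is forced
begin: (1, 3) facing south
step 1 (back(2)): (1, 5) facing south
step 2 (turn(left)): (1, 5) facing east
step 3 (move(3)): (4, 5) facing east
no other 3-command option fits: unique.

back(2), turn(left), move(3)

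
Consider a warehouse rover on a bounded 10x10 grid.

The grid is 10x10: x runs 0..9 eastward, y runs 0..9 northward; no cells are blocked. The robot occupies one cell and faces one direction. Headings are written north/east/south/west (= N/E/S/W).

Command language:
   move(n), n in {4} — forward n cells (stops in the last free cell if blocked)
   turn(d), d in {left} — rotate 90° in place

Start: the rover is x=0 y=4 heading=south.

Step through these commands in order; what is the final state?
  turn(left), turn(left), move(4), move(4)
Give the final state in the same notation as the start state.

start: x=0 y=4 heading=south
t=1 turn(left) ⇒ x=0 y=4 heading=east
t=2 turn(left) ⇒ x=0 y=4 heading=north
t=3 move(4) ⇒ x=0 y=8 heading=north
t=4 move(4) ⇒ x=0 y=9 heading=north

x=0 y=9 heading=north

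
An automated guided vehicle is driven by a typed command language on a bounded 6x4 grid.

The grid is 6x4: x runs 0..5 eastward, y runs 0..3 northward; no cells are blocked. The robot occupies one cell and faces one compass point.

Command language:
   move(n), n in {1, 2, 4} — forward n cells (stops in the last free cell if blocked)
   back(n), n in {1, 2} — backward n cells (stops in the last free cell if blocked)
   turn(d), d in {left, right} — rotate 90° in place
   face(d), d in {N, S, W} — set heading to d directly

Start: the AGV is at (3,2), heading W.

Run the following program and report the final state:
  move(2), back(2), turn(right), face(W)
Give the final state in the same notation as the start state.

at (3,2), heading W

from: at (3,2), heading W
t=1 move(2) ⇒ at (1,2), heading W
t=2 back(2) ⇒ at (3,2), heading W
t=3 turn(right) ⇒ at (3,2), heading N
t=4 face(W) ⇒ at (3,2), heading W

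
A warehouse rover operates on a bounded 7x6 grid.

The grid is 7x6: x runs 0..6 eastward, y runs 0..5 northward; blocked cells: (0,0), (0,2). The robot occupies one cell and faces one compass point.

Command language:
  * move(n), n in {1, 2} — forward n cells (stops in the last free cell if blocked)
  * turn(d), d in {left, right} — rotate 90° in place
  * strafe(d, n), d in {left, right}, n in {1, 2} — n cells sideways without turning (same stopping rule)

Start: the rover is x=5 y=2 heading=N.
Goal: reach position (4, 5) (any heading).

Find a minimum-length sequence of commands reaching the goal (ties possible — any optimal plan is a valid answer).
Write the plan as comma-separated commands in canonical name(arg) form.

t0: x=5 y=2 heading=N
step 1 (strafe(left, 1)): x=4 y=2 heading=N
step 2 (move(1)): x=4 y=3 heading=N
step 3 (move(2)): x=4 y=5 heading=N
minimal: 3 command(s), checked below 3.

strafe(left, 1), move(1), move(2)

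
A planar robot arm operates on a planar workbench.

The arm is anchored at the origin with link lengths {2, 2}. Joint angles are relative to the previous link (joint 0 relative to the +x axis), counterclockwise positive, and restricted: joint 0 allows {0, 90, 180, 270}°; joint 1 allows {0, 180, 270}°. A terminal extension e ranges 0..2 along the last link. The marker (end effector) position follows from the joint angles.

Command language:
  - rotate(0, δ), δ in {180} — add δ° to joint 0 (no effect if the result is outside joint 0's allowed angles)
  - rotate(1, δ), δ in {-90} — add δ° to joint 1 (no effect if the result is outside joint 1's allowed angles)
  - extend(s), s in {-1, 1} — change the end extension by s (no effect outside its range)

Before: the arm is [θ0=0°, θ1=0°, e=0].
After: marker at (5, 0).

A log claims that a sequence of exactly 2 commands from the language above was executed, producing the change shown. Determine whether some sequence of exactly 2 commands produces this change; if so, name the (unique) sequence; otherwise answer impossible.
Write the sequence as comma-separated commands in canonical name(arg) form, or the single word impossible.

extend(-1), extend(1)

key: running extend(1) before extend(-1) would end elsewhere — order is forced
start: [θ0=0°, θ1=0°, e=0]
1. extend(-1) → [θ0=0°, θ1=0°, e=0]
2. extend(1) → [θ0=0°, θ1=0°, e=1]
all 16 alternatives checked — unique.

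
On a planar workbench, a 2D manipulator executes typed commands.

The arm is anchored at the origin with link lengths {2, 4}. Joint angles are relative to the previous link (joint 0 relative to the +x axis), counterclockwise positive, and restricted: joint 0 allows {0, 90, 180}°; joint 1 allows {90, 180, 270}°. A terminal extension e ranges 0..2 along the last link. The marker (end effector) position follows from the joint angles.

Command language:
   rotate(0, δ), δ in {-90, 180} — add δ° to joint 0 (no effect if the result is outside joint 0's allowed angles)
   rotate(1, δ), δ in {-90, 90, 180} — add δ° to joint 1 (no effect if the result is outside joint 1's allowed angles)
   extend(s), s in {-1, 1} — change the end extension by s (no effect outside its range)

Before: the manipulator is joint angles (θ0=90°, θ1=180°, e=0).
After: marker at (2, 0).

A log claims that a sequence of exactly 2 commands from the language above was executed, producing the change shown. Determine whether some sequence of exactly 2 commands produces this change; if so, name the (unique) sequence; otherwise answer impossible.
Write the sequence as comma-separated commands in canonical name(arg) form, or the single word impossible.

key: order matters: swapping rotate(0, -90) and rotate(0, 180) lands elsewhere
t0: joint angles (θ0=90°, θ1=180°, e=0)
step 1 (rotate(0, -90)): joint angles (θ0=0°, θ1=180°, e=0)
step 2 (rotate(0, 180)): joint angles (θ0=180°, θ1=180°, e=0)
no rival 2-sequence matches.

rotate(0, -90), rotate(0, 180)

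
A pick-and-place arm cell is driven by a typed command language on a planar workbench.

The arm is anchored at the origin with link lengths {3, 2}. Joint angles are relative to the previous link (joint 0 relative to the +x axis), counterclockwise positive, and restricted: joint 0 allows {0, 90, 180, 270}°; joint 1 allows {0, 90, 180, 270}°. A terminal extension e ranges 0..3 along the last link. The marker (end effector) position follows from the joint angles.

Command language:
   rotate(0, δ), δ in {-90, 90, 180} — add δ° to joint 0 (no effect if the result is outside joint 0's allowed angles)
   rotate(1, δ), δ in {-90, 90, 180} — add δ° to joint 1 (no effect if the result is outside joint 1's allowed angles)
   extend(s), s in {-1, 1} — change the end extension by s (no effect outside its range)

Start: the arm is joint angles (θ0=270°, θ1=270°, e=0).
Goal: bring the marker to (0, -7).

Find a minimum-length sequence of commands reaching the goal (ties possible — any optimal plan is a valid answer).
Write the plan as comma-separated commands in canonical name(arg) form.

initial: joint angles (θ0=270°, θ1=270°, e=0)
[1] after extend(1): joint angles (θ0=270°, θ1=270°, e=1)
[2] after extend(1): joint angles (θ0=270°, θ1=270°, e=2)
[3] after rotate(1, 90): joint angles (θ0=270°, θ1=0°, e=2)
no 2-step plan works, so 3 is optimal.

extend(1), extend(1), rotate(1, 90)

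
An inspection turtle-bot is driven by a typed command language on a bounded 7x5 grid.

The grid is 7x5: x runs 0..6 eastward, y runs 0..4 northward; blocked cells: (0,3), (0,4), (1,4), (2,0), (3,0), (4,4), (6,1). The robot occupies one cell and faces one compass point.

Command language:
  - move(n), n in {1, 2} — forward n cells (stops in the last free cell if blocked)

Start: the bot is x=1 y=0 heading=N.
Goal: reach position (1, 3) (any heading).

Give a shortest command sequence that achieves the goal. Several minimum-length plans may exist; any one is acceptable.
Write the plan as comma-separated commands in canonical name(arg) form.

initial: x=1 y=0 heading=N
t=1 move(2) ⇒ x=1 y=2 heading=N
t=2 move(2) ⇒ x=1 y=3 heading=N
shorter routes all fall short; 2 is best.

move(2), move(2)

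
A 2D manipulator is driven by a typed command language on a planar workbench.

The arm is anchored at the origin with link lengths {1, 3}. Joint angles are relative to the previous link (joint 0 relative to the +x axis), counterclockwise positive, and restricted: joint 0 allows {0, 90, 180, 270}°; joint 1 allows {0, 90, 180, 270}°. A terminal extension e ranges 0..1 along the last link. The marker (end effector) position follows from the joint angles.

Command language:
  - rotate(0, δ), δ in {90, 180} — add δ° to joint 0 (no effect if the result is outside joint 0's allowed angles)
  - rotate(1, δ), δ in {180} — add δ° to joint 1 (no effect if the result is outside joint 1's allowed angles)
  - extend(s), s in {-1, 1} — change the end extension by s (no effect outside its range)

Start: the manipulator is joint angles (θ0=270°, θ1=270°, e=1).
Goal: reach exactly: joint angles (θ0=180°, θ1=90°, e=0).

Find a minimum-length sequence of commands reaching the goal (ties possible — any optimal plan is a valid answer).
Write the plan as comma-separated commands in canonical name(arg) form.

rotate(1, 180), extend(-1), rotate(0, 180), rotate(0, 90)

from: joint angles (θ0=270°, θ1=270°, e=1)
1. rotate(1, 180) → joint angles (θ0=270°, θ1=90°, e=1)
2. extend(-1) → joint angles (θ0=270°, θ1=90°, e=0)
3. rotate(0, 180) → joint angles (θ0=90°, θ1=90°, e=0)
4. rotate(0, 90) → joint angles (θ0=180°, θ1=90°, e=0)
shorter routes all fall short; 4 is best.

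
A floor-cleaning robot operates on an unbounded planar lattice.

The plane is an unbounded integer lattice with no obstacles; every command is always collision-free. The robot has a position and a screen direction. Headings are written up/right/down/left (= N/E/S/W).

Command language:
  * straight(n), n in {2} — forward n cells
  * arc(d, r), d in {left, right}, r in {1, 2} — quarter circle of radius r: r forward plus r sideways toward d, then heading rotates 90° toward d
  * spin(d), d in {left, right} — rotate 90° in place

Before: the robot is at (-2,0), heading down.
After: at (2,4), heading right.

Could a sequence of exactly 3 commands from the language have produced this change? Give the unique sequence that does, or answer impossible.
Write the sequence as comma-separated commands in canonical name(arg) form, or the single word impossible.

key: order matters: swapping spin(left) and arc(right, 2) lands elsewhere
from: at (-2,0), heading down
t=1 spin(left) ⇒ at (-2,0), heading right
t=2 arc(left, 2) ⇒ at (0,2), heading up
t=3 arc(right, 2) ⇒ at (2,4), heading right
uniquely the one of 343 3-step routes that fits.

spin(left), arc(left, 2), arc(right, 2)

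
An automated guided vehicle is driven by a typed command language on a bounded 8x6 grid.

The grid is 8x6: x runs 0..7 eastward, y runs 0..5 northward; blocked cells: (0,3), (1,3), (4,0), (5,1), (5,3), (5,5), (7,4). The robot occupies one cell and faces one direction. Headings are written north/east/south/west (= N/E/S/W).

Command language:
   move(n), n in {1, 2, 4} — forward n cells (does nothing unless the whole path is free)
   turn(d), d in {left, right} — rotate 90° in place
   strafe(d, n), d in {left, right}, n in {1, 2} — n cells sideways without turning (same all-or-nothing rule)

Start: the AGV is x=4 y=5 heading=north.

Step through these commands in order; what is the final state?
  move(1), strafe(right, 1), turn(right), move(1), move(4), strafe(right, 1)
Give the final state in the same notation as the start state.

initial: x=4 y=5 heading=north
1. move(1) → x=4 y=5 heading=north
2. strafe(right, 1) → x=4 y=5 heading=north
3. turn(right) → x=4 y=5 heading=east
4. move(1) → x=4 y=5 heading=east
5. move(4) → x=4 y=5 heading=east
6. strafe(right, 1) → x=4 y=4 heading=east

x=4 y=4 heading=east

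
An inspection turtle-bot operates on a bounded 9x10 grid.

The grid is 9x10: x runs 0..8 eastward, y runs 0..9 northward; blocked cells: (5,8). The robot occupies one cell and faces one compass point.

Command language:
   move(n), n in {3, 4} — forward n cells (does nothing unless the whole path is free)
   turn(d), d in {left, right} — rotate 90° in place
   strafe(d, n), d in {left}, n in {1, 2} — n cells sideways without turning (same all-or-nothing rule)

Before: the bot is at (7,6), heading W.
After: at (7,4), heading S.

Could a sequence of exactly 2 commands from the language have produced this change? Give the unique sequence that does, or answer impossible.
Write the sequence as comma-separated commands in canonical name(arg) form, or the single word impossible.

strafe(left, 2), turn(left)

key: cell and facing (now S) both changed — the 2 commands mix motion and turning
t0: at (7,6), heading W
step 1 (strafe(left, 2)): at (7,4), heading W
step 2 (turn(left)): at (7,4), heading S
no other 2-command option fits: unique.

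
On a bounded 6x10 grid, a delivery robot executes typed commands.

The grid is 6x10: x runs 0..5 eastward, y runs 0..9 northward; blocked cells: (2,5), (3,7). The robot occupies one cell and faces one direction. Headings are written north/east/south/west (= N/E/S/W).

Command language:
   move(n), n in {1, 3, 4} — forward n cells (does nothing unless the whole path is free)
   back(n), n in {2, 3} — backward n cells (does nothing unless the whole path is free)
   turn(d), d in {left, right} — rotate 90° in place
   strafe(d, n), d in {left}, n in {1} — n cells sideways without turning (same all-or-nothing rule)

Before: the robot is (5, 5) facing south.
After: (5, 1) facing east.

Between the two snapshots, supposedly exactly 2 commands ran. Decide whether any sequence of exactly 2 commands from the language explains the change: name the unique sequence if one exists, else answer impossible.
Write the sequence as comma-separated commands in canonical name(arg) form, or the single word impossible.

move(4), turn(left)

key: position moved to (5,1) AND the heading swung to E — translation plus rotation needed
start: (5, 5) facing south
[1] after move(4): (5, 1) facing south
[2] after turn(left): (5, 1) facing east
all 64 alternatives checked — unique.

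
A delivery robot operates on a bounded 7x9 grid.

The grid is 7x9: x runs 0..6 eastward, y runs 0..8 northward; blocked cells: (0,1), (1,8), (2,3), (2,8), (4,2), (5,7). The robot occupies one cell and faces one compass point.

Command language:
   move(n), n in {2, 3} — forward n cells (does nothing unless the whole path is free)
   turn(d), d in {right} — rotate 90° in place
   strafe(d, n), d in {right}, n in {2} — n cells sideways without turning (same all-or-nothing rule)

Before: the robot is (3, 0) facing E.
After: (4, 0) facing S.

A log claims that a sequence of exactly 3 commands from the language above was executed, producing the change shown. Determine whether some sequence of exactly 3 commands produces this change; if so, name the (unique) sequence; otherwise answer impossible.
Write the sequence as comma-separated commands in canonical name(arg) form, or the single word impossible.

move(3), turn(right), strafe(right, 2)

key: order matters: swapping move(3) and strafe(right, 2) lands elsewhere
start: (3, 0) facing E
[1] after move(3): (6, 0) facing E
[2] after turn(right): (6, 0) facing S
[3] after strafe(right, 2): (4, 0) facing S
no other 3-command option fits: unique.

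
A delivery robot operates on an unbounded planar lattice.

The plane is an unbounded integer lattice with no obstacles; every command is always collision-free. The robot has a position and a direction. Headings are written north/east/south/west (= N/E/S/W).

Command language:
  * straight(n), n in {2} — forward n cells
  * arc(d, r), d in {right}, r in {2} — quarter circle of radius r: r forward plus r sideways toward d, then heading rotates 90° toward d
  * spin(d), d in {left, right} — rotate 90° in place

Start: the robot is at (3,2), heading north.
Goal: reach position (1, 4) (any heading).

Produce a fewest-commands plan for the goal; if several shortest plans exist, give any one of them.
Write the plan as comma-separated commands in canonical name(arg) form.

start: at (3,2), heading north
1. spin(left) → at (3,2), heading west
2. arc(right, 2) → at (1,4), heading north
minimal: 2 command(s), checked below 2.

spin(left), arc(right, 2)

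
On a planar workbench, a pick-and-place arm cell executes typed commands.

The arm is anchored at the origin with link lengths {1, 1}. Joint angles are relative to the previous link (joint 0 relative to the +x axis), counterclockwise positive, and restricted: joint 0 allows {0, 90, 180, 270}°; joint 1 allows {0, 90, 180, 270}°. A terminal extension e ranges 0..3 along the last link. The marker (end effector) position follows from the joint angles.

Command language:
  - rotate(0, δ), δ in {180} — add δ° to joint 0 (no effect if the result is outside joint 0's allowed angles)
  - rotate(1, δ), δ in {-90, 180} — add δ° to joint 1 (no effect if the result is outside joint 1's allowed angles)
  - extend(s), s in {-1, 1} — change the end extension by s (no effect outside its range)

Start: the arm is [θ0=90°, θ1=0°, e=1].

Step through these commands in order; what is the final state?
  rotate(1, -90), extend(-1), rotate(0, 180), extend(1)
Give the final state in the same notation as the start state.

[θ0=270°, θ1=270°, e=1]

from: [θ0=90°, θ1=0°, e=1]
[1] after rotate(1, -90): [θ0=90°, θ1=270°, e=1]
[2] after extend(-1): [θ0=90°, θ1=270°, e=0]
[3] after rotate(0, 180): [θ0=270°, θ1=270°, e=0]
[4] after extend(1): [θ0=270°, θ1=270°, e=1]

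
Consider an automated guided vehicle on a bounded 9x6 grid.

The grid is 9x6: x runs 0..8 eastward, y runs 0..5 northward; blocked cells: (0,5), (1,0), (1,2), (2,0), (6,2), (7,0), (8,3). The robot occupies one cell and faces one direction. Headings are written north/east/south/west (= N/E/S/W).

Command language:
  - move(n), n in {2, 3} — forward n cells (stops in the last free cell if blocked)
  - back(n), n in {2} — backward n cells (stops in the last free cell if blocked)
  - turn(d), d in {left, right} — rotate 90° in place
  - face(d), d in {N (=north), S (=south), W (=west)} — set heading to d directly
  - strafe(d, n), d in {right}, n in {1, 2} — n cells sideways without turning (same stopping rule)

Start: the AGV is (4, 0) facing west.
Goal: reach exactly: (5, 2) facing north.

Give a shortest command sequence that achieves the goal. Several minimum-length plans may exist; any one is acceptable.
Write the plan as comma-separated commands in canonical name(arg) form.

turn(right), move(2), strafe(right, 1)

initial: (4, 0) facing west
1. turn(right) → (4, 0) facing north
2. move(2) → (4, 2) facing north
3. strafe(right, 1) → (5, 2) facing north
shorter routes all fall short; 3 is best.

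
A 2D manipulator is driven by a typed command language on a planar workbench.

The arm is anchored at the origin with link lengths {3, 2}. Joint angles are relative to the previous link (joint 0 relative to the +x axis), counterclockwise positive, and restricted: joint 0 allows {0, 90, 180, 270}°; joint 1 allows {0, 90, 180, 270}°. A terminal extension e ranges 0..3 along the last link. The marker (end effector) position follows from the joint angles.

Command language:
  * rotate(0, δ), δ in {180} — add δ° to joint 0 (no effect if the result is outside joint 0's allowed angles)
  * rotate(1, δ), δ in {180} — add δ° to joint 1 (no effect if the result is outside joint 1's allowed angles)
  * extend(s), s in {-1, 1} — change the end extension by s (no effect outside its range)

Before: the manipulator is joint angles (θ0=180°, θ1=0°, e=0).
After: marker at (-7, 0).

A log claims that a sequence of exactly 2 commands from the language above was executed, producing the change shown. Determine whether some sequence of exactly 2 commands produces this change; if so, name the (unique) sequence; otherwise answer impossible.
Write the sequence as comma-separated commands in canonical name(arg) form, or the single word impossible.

start: joint angles (θ0=180°, θ1=0°, e=0)
[1] after extend(1): joint angles (θ0=180°, θ1=0°, e=1)
[2] after extend(1): joint angles (θ0=180°, θ1=0°, e=2)
all 16 alternatives checked — unique.

extend(1), extend(1)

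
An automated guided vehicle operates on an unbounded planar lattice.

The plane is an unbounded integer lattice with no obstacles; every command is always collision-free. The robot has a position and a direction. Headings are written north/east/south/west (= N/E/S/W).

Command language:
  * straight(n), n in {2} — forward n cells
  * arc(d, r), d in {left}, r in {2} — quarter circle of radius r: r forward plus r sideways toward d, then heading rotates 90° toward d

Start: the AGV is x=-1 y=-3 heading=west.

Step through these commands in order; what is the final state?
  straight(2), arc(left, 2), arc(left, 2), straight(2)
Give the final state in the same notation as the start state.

start: x=-1 y=-3 heading=west
[1] after straight(2): x=-3 y=-3 heading=west
[2] after arc(left, 2): x=-5 y=-5 heading=south
[3] after arc(left, 2): x=-3 y=-7 heading=east
[4] after straight(2): x=-1 y=-7 heading=east

x=-1 y=-7 heading=east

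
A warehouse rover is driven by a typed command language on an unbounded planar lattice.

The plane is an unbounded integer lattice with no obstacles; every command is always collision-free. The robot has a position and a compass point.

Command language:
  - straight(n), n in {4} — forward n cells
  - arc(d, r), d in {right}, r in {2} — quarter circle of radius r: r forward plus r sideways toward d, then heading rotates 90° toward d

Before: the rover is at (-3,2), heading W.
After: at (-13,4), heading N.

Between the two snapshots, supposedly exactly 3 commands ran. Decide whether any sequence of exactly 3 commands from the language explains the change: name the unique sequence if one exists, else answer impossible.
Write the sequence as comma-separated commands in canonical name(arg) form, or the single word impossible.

straight(4), straight(4), arc(right, 2)

key: running arc(right, 2) before straight(4) would end elsewhere — order is forced
initial: at (-3,2), heading W
step 1 (straight(4)): at (-7,2), heading W
step 2 (straight(4)): at (-11,2), heading W
step 3 (arc(right, 2)): at (-13,4), heading N
uniquely the one of 8 3-step routes that fits.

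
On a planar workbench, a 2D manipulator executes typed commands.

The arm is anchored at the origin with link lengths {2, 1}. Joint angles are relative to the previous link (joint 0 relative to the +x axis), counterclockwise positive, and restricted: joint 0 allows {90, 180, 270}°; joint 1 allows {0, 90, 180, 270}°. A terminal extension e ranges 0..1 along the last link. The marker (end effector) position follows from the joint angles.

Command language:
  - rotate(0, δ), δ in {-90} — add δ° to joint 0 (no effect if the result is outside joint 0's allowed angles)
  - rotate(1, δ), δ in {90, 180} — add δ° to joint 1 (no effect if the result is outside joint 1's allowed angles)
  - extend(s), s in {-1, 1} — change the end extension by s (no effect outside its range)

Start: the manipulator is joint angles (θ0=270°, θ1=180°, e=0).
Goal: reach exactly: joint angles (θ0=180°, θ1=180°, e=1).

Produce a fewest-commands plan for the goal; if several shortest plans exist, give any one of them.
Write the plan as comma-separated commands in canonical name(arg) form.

t0: joint angles (θ0=270°, θ1=180°, e=0)
[1] after extend(1): joint angles (θ0=270°, θ1=180°, e=1)
[2] after rotate(0, -90): joint angles (θ0=180°, θ1=180°, e=1)
shorter routes all fall short; 2 is best.

extend(1), rotate(0, -90)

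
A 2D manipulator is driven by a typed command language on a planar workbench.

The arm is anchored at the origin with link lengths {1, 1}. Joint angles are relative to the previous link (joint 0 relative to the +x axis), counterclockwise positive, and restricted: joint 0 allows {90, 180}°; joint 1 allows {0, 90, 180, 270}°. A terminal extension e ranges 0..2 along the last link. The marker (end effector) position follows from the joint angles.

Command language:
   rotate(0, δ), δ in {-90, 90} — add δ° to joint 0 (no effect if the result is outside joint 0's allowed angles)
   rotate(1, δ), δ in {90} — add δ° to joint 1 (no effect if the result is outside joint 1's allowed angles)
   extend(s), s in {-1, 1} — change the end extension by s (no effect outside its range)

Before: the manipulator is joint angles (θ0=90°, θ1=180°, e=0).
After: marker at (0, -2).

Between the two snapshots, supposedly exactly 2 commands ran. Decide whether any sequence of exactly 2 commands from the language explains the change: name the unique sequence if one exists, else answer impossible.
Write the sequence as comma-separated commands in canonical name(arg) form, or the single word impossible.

extend(1), extend(1)

initial: joint angles (θ0=90°, θ1=180°, e=0)
step 1 (extend(1)): joint angles (θ0=90°, θ1=180°, e=1)
step 2 (extend(1)): joint angles (θ0=90°, θ1=180°, e=2)
all 25 alternatives checked — unique.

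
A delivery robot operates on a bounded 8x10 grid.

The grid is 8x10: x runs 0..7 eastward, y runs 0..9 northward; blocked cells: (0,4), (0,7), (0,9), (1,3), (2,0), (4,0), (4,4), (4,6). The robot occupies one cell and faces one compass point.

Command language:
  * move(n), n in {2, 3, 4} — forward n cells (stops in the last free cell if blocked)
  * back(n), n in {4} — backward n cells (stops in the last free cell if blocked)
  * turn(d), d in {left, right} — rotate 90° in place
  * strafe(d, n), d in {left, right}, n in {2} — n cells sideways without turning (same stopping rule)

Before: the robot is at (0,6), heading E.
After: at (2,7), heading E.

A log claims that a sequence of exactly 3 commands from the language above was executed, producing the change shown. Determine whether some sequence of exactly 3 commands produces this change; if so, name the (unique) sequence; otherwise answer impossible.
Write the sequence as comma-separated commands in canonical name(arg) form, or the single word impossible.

strafe(right, 2), move(2), strafe(left, 2)

key: running strafe(left, 2) before strafe(right, 2) would end elsewhere — order is forced
t0: at (0,6), heading E
1. strafe(right, 2) → at (0,5), heading E
2. move(2) → at (2,5), heading E
3. strafe(left, 2) → at (2,7), heading E
no rival 3-sequence matches.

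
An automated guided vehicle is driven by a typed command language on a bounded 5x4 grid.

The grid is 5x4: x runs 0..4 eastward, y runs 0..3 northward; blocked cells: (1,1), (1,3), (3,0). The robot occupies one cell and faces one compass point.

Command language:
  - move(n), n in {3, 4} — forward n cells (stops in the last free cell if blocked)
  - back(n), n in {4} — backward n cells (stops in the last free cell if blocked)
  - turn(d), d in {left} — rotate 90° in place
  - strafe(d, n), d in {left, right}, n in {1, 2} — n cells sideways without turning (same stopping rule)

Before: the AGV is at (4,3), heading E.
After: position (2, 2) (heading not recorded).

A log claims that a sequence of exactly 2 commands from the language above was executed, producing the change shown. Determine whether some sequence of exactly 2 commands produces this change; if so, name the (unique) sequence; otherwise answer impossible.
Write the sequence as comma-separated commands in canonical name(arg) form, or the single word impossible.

key: back(4) is stopped early by the blocked cell at (1,3)
start: at (4,3), heading E
[1] after back(4): at (2,3), heading E
[2] after strafe(right, 1): at (2,2), heading E
no rival 2-sequence matches.

back(4), strafe(right, 1)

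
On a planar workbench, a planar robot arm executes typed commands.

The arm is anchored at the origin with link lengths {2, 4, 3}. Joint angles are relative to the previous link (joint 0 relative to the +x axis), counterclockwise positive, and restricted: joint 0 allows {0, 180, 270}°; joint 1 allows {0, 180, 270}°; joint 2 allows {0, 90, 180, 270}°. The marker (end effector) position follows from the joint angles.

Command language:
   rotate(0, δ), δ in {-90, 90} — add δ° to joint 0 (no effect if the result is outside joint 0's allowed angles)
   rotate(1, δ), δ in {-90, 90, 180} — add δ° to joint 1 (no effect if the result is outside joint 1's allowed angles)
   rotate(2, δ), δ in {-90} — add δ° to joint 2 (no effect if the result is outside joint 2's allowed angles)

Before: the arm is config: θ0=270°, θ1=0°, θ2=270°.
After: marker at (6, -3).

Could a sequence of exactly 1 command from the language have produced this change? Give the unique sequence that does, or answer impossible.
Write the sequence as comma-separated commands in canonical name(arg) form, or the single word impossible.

initial: config: θ0=270°, θ1=0°, θ2=270°
[1] after rotate(0, 90): config: θ0=0°, θ1=0°, θ2=270°
no rival 1-sequence matches.

rotate(0, 90)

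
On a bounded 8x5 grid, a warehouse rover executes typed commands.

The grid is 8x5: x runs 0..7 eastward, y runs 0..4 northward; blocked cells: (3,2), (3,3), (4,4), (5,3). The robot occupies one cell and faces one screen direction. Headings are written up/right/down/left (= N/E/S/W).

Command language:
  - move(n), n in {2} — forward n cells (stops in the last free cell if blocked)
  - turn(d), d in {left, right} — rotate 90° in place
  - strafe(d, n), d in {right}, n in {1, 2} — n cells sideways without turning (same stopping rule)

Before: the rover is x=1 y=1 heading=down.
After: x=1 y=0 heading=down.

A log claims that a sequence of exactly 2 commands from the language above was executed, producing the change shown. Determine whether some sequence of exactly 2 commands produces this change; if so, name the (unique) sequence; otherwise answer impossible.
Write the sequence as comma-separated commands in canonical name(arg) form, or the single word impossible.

key: still facing S at the end — nothing in the sequence rotates
start: x=1 y=1 heading=down
1. move(2) → x=1 y=0 heading=down
2. move(2) → x=1 y=0 heading=down
all 25 alternatives checked — unique.

move(2), move(2)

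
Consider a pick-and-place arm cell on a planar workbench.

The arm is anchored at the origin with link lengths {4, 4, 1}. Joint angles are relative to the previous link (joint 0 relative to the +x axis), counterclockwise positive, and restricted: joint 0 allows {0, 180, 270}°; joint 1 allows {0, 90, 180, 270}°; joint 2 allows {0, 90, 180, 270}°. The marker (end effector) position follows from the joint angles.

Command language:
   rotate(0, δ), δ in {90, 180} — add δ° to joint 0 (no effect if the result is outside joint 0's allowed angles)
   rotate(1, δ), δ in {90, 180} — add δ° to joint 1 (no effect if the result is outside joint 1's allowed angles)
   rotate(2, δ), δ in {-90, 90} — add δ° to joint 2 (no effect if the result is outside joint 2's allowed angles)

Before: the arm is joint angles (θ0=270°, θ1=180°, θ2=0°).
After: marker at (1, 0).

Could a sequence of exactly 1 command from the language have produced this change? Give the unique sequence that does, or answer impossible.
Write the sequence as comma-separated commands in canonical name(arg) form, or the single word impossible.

rotate(2, -90)

start: joint angles (θ0=270°, θ1=180°, θ2=0°)
1. rotate(2, -90) → joint angles (θ0=270°, θ1=180°, θ2=270°)
all 6 alternatives checked — unique.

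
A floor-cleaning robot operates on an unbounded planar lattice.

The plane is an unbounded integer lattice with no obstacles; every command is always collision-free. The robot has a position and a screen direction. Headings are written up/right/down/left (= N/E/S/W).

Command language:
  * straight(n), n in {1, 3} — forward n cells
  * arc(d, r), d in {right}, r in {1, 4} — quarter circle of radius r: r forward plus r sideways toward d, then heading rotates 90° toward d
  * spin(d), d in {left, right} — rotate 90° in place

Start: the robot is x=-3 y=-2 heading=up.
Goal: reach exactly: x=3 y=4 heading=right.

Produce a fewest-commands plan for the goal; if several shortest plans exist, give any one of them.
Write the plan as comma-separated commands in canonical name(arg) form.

begin: x=-3 y=-2 heading=up
1. straight(3) → x=-3 y=1 heading=up
2. straight(3) → x=-3 y=4 heading=up
3. spin(right) → x=-3 y=4 heading=right
4. straight(3) → x=0 y=4 heading=right
5. straight(3) → x=3 y=4 heading=right
shorter routes all fall short; 5 is best.

straight(3), straight(3), spin(right), straight(3), straight(3)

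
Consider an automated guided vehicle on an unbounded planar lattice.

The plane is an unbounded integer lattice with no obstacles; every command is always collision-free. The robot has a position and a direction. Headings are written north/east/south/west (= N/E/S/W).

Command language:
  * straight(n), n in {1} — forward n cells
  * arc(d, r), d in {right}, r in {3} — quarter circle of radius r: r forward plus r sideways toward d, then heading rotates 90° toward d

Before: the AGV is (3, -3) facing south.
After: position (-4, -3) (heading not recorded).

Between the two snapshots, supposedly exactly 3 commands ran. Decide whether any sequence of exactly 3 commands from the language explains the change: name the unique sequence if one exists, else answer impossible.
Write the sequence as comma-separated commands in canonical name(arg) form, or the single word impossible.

initial: (3, -3) facing south
[1] after arc(right, 3): (0, -6) facing west
[2] after straight(1): (-1, -6) facing west
[3] after arc(right, 3): (-4, -3) facing north
no rival 3-sequence matches.

arc(right, 3), straight(1), arc(right, 3)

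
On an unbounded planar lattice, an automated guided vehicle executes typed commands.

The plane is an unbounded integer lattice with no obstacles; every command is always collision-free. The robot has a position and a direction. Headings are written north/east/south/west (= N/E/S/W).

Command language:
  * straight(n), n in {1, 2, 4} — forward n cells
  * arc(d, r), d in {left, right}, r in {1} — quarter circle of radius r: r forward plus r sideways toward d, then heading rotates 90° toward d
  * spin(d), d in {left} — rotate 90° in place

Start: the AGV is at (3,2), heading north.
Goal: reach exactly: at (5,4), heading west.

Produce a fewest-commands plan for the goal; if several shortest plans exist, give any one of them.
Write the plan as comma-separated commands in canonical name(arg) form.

arc(right, 1), arc(left, 1), spin(left)

start: at (3,2), heading north
[1] after arc(right, 1): at (4,3), heading east
[2] after arc(left, 1): at (5,4), heading north
[3] after spin(left): at (5,4), heading west
minimal: 3 command(s), checked below 3.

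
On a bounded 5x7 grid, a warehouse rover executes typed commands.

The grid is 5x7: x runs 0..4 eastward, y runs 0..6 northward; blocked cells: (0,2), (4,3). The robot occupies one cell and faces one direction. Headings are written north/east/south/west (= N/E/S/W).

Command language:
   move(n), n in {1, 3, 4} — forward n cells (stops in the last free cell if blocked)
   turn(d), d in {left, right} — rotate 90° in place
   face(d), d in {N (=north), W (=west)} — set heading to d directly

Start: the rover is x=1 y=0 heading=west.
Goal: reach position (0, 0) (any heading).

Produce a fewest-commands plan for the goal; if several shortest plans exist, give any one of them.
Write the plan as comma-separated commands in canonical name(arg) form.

move(4)

initial: x=1 y=0 heading=west
step 1 (move(4)): x=0 y=0 heading=west
minimal: 1 command(s), checked below 1.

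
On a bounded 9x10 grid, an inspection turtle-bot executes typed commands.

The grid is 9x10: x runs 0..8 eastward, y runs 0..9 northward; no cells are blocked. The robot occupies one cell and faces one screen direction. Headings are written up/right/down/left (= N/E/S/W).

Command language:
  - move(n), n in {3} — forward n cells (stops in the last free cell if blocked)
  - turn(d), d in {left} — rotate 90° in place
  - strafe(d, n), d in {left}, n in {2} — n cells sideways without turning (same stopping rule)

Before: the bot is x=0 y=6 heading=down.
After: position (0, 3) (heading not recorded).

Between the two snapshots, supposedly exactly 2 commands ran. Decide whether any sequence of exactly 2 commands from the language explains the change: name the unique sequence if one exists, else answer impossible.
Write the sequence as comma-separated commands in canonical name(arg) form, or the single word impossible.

move(3), turn(left)

key: running turn(left) before move(3) would end elsewhere — order is forced
begin: x=0 y=6 heading=down
[1] after move(3): x=0 y=3 heading=down
[2] after turn(left): x=0 y=3 heading=right
no rival 2-sequence matches.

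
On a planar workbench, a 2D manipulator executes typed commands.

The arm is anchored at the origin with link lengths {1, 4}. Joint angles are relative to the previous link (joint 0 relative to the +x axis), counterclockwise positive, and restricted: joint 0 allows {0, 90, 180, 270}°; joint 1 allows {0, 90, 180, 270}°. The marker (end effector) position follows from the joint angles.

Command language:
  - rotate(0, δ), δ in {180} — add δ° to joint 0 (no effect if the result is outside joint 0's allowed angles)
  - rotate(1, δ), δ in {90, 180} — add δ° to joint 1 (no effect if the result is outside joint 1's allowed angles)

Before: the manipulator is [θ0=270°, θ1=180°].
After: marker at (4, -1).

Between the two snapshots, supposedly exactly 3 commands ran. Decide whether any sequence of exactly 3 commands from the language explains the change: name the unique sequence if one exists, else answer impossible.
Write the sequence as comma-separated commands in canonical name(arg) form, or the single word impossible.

rotate(1, 90), rotate(1, 90), rotate(1, 90)

initial: [θ0=270°, θ1=180°]
step 1 (rotate(1, 90)): [θ0=270°, θ1=270°]
step 2 (rotate(1, 90)): [θ0=270°, θ1=0°]
step 3 (rotate(1, 90)): [θ0=270°, θ1=90°]
no other 3-command option fits: unique.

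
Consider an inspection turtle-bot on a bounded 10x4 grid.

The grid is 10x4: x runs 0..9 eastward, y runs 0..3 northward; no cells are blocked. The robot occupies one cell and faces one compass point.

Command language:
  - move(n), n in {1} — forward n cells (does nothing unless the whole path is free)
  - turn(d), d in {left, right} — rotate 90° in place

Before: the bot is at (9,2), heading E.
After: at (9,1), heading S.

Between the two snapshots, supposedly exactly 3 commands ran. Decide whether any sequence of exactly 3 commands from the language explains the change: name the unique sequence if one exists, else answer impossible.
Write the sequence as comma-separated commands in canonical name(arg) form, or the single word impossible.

move(1), turn(right), move(1)

key: position moved to (9,1) AND the heading swung to S — translation plus rotation needed
from: at (9,2), heading E
t=1 move(1) ⇒ at (9,2), heading E
t=2 turn(right) ⇒ at (9,2), heading S
t=3 move(1) ⇒ at (9,1), heading S
no rival 3-sequence matches.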